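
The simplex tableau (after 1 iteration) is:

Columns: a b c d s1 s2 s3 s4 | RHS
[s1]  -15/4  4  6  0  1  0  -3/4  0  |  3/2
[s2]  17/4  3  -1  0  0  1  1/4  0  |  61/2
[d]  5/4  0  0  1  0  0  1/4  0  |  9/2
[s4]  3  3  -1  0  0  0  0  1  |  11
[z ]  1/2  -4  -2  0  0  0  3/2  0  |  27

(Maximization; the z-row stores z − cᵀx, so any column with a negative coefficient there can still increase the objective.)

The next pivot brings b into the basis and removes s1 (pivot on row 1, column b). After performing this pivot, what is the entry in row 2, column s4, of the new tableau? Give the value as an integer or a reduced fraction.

Pivot element is row 1, column b: 4.
Normalize row 1: new (row 1, s4) = 0/4 = 0.
row 2 ← row 2 − 3·(new row 1): 0 − 3·0 = 0.

0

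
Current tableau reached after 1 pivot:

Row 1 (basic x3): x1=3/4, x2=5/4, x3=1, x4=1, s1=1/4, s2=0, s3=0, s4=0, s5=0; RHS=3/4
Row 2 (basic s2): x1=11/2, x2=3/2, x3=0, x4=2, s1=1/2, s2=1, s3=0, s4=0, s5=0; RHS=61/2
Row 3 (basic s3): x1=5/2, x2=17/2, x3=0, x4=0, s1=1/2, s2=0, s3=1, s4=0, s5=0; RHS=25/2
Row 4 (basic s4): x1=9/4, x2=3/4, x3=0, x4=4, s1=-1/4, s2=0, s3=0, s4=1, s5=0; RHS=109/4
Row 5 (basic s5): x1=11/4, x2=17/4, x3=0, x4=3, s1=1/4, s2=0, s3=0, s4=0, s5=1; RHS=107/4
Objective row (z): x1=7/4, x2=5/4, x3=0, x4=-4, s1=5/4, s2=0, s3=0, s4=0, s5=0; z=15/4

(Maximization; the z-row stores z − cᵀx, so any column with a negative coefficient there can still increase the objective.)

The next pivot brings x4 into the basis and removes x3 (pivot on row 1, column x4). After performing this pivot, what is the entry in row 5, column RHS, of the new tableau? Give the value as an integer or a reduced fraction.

Pivot element is row 1, column x4: 1.
Normalize row 1: new (row 1, RHS) = (3/4)/1 = 3/4.
row 5 ← row 5 − 3·(new row 1): 107/4 − 3·(3/4) = 49/2.

49/2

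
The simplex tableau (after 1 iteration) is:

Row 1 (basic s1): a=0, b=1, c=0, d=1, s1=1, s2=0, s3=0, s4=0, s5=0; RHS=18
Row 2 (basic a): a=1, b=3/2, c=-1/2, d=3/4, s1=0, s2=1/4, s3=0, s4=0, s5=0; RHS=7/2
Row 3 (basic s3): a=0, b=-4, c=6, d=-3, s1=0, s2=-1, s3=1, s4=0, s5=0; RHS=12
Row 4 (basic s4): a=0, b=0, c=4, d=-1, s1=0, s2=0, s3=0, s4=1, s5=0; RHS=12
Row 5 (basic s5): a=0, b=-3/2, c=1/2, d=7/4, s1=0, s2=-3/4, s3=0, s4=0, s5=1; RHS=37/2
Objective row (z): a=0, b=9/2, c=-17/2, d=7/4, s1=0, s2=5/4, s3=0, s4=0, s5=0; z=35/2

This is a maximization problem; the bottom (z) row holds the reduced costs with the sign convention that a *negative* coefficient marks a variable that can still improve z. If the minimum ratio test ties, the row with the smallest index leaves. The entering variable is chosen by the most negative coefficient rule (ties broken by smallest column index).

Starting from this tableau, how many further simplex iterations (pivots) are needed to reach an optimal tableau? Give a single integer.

3

pivot: c in, s3 out → z = 69/2
pivot: d in, s4 out → z = 89/2
pivot: s3 in, a out → z = 46
No improving column remains; optimal.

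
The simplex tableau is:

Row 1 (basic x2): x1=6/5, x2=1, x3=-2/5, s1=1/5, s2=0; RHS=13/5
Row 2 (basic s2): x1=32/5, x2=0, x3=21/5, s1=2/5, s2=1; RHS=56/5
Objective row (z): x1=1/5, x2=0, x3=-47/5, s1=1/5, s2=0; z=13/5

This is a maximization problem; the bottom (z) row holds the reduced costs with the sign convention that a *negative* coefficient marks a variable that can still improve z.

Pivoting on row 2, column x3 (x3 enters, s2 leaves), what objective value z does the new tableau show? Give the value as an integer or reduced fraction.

83/3

Minimum ratio for x3: (56/5)/(21/5) = 8/3.
z changes by −(z-row coeff of x3)·ratio = −(-47/5)·(8/3) = 376/15.
New z = 13/5 + (376/15) = 83/3.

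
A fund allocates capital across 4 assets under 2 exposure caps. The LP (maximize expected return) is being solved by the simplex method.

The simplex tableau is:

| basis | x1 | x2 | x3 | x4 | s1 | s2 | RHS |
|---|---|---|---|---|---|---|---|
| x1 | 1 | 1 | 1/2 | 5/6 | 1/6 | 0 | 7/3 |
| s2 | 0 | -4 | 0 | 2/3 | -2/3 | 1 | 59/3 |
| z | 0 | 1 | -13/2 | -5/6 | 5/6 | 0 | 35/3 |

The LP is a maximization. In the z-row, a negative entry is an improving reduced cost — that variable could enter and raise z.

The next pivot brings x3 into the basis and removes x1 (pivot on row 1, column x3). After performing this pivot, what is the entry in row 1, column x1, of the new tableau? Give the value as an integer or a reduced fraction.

Pivot element is row 1, column x3: 1/2.
Normalize row 1: new (row 1, x1) = 1/(1/2) = 2.
Row 1 is the pivot row, so the entry is 2.

2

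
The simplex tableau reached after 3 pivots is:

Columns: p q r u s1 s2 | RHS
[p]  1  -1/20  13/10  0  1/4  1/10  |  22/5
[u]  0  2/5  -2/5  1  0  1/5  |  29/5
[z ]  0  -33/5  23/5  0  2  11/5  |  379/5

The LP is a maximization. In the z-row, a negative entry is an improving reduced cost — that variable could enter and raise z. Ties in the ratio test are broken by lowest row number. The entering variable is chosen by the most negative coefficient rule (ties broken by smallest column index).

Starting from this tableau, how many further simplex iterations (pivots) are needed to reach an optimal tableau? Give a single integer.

pivot: q in, u out → z = 343/2
pivot: r in, p out → z = 1797/10
No improving column remains; optimal.

2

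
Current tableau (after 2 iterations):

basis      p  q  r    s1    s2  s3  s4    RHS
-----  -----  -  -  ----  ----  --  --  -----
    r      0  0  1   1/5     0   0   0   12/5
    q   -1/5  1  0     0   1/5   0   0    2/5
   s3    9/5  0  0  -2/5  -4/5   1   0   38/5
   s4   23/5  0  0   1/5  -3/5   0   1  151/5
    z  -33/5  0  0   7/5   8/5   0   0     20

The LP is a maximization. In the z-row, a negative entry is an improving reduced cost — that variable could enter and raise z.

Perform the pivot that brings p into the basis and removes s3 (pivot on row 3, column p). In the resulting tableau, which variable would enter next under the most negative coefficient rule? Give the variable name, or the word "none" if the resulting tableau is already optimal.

Pivot element 9/5. New z-row = old z-row − (-33/5)·(row 3/(9/5)).
Updated z-row coefficients: p: 0, q: 0, r: 0, s1: -1/15, s2: -4/3, s3: 11/3, s4: 0.
The most negative is -4/3 in column s2, so s2 would enter next.

s2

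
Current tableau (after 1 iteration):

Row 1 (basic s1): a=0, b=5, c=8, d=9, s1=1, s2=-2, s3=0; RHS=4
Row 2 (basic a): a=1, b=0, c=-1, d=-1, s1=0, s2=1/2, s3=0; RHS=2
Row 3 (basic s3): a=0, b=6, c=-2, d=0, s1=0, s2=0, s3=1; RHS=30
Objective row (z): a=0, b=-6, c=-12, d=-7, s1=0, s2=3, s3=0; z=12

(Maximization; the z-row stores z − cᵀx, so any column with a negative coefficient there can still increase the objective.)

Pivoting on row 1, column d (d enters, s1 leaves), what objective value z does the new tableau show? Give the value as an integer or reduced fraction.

Minimum ratio for d: 4/9 = 4/9.
z changes by −(z-row coeff of d)·ratio = −(-7)·(4/9) = 28/9.
New z = 12 + (28/9) = 136/9.

136/9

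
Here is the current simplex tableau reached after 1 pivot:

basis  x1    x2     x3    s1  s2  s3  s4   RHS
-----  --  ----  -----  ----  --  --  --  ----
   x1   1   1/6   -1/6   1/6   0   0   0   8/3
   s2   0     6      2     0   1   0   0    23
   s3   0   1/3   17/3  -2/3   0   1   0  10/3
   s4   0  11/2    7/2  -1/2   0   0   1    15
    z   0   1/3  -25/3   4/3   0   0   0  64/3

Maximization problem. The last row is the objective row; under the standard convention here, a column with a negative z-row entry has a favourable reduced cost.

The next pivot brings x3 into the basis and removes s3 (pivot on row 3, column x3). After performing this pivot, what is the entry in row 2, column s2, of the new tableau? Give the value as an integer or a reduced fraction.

1

Pivot element is row 3, column x3: 17/3.
Normalize row 3: new (row 3, s2) = 0/(17/3) = 0.
row 2 ← row 2 − 2·(new row 3): 1 − 2·0 = 1.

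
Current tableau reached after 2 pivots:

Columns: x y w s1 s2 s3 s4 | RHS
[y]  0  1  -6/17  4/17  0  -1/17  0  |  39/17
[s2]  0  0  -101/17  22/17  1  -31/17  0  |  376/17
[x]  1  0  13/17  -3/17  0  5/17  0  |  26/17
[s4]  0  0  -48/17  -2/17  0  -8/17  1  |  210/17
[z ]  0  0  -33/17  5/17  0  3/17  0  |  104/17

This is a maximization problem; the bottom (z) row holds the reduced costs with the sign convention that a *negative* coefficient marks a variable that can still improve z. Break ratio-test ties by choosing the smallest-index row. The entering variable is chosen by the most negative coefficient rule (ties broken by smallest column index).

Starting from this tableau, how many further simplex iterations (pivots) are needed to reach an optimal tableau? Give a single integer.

2

pivot: w in, x out → z = 10
pivot: s1 in, y out → z = 13
No improving column remains; optimal.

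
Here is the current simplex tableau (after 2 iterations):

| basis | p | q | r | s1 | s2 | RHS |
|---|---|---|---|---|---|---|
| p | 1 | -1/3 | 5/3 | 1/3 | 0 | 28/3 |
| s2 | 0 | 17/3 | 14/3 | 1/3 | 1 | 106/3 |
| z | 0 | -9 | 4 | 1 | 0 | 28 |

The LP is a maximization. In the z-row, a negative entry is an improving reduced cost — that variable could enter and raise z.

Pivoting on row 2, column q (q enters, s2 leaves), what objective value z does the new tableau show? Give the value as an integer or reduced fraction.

Minimum ratio for q: (106/3)/(17/3) = 106/17.
z changes by −(z-row coeff of q)·ratio = −(-9)·(106/17) = 954/17.
New z = 28 + (954/17) = 1430/17.

1430/17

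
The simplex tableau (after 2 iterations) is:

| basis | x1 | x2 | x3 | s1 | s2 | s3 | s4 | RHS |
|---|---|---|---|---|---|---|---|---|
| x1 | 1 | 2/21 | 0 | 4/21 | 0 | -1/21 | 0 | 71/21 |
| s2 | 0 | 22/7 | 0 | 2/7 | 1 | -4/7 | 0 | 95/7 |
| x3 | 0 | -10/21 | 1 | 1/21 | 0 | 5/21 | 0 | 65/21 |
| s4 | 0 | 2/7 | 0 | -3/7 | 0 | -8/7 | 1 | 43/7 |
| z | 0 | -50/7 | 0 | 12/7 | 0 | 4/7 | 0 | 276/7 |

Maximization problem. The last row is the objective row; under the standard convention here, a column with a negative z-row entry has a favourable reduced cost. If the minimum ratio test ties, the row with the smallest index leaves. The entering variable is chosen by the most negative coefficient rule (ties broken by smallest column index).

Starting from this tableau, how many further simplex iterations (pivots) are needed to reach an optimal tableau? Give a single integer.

2

pivot: x2 in, s2 out → z = 773/11
pivot: s3 in, x3 out → z = 95
No improving column remains; optimal.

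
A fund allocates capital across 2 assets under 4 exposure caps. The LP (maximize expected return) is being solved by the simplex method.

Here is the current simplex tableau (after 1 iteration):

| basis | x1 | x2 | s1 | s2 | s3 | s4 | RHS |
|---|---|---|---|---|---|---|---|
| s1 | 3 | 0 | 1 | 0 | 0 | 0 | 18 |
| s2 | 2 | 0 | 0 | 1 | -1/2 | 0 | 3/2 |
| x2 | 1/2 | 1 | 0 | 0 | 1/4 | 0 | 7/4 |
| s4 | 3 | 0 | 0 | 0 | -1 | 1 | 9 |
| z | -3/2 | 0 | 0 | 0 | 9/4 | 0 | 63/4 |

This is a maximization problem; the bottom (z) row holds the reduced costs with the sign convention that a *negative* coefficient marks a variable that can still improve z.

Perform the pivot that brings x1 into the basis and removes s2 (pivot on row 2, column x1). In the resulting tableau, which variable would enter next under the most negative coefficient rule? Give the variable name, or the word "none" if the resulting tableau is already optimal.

none

Pivot element 2. New z-row = old z-row − (-3/2)·(row 2/2).
Updated z-row coefficients: x1: 0, x2: 0, s1: 0, s2: 3/4, s3: 15/8, s4: 0.
No coefficient is strictly negative; the tableau after this pivot is optimal.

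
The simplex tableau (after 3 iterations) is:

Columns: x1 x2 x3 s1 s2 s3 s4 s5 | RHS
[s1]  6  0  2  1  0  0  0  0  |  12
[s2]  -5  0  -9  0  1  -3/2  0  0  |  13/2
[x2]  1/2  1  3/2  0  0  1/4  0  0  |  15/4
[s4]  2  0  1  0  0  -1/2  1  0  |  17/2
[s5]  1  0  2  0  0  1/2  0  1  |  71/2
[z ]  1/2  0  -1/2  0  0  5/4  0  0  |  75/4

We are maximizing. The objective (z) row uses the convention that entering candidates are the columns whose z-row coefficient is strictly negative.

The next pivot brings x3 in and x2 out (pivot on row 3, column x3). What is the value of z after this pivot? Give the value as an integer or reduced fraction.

Minimum ratio for x3: (15/4)/(3/2) = 5/2.
z changes by −(z-row coeff of x3)·ratio = −(-1/2)·(5/2) = 5/4.
New z = 75/4 + (5/4) = 20.

20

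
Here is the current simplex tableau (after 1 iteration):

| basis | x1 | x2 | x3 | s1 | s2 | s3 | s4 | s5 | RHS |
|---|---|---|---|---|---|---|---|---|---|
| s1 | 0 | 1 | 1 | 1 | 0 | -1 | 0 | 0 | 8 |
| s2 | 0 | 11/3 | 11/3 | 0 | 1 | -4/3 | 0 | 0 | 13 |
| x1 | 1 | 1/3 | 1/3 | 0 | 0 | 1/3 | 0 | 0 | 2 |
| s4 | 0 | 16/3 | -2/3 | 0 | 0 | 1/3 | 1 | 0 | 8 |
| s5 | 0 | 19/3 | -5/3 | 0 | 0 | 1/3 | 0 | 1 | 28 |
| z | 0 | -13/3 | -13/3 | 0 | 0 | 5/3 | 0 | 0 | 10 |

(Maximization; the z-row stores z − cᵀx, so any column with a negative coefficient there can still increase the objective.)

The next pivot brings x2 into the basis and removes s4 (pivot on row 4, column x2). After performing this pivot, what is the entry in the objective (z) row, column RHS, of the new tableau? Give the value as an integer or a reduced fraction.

Pivot element is row 4, column x2: 16/3.
Normalize row 4: new (row 4, RHS) = 8/(16/3) = 3/2.
z-row ← z-row − (-13/3)·(new row 4): 10 − (-13/3)·(3/2) = 33/2.

33/2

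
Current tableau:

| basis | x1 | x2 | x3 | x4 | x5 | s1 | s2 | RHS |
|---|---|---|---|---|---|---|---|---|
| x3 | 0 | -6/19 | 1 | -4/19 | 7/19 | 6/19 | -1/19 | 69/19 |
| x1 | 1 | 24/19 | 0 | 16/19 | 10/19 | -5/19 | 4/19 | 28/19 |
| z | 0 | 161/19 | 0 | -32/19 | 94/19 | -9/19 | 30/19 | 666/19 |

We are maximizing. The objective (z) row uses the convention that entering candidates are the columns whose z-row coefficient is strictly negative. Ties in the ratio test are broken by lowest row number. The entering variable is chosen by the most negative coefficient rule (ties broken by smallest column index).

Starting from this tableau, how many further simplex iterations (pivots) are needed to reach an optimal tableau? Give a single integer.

2

pivot: x4 in, x1 out → z = 38
pivot: s1 in, x3 out → z = 54
No improving column remains; optimal.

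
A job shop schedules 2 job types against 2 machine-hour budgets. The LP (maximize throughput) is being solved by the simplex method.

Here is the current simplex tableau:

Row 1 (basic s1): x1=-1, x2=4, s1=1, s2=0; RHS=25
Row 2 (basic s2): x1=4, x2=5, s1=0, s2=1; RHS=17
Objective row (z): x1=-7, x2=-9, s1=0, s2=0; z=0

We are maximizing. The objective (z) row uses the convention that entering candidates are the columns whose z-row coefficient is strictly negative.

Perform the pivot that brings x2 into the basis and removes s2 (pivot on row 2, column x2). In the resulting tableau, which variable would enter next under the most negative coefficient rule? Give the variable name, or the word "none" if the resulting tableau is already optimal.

none

Pivot element 5. New z-row = old z-row − (-9)·(row 2/5).
Updated z-row coefficients: x1: 1/5, x2: 0, s1: 0, s2: 9/5.
No coefficient is strictly negative; the tableau after this pivot is optimal.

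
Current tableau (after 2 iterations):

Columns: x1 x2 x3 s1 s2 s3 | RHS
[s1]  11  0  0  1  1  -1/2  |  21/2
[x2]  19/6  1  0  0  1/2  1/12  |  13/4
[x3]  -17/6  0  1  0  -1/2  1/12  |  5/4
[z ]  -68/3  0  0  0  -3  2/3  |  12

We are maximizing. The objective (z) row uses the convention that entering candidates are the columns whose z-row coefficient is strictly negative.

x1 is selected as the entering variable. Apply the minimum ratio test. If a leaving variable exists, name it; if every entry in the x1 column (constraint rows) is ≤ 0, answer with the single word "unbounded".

s1

Ratios: row 1 (s1): (21/2)/11 = 21/22; row 2 (x2): (13/4)/(19/6) = 39/38; row 3 (x3): entry -17/6 ≤ 0, skip.
Minimum ratio is in the s1 row, so s1 leaves.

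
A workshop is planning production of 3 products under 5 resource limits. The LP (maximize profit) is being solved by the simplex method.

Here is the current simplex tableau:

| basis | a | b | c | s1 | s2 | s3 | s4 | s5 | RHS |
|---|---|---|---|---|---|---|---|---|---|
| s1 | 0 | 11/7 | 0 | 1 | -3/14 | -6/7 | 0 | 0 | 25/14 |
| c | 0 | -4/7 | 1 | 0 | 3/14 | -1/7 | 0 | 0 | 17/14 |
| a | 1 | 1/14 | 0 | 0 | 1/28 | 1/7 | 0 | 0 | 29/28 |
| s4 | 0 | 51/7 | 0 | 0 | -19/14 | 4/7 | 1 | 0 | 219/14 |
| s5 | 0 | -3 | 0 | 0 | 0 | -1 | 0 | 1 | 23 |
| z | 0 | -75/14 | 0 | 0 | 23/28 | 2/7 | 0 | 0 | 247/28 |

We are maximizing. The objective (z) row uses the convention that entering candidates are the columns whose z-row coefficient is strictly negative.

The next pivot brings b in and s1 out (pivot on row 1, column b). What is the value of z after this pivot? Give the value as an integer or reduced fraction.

164/11

Minimum ratio for b: (25/14)/(11/7) = 25/22.
z changes by −(z-row coeff of b)·ratio = −(-75/14)·(25/22) = 1875/308.
New z = 247/28 + (1875/308) = 164/11.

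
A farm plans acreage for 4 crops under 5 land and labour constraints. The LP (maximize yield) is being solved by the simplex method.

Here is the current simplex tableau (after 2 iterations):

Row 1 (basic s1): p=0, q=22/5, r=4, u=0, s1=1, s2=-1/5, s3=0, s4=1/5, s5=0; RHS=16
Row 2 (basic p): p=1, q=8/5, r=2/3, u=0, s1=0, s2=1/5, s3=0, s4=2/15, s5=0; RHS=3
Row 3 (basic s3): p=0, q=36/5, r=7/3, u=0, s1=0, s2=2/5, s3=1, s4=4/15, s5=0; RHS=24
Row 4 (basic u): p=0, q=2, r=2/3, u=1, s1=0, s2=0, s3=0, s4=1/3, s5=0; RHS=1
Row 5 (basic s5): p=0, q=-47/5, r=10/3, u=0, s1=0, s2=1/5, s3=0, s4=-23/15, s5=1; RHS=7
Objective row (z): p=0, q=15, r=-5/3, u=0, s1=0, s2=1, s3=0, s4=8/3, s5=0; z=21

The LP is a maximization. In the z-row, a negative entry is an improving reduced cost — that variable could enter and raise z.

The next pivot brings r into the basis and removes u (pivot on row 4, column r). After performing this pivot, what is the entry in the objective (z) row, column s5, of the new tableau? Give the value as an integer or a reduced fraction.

Pivot element is row 4, column r: 2/3.
Normalize row 4: new (row 4, s5) = 0/(2/3) = 0.
z-row ← z-row − (-5/3)·(new row 4): 0 − (-5/3)·0 = 0.

0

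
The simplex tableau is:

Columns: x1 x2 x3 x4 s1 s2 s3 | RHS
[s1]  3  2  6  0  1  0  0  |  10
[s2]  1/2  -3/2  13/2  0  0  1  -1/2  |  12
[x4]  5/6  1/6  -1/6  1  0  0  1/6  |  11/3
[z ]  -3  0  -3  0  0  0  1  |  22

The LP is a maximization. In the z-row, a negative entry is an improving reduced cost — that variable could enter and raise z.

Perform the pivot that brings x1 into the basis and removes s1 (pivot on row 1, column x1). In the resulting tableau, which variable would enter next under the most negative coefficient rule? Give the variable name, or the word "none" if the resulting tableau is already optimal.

Pivot element 3. New z-row = old z-row − (-3)·(row 1/3).
Updated z-row coefficients: x1: 0, x2: 2, x3: 3, x4: 0, s1: 1, s2: 0, s3: 1.
No coefficient is strictly negative; the tableau after this pivot is optimal.

none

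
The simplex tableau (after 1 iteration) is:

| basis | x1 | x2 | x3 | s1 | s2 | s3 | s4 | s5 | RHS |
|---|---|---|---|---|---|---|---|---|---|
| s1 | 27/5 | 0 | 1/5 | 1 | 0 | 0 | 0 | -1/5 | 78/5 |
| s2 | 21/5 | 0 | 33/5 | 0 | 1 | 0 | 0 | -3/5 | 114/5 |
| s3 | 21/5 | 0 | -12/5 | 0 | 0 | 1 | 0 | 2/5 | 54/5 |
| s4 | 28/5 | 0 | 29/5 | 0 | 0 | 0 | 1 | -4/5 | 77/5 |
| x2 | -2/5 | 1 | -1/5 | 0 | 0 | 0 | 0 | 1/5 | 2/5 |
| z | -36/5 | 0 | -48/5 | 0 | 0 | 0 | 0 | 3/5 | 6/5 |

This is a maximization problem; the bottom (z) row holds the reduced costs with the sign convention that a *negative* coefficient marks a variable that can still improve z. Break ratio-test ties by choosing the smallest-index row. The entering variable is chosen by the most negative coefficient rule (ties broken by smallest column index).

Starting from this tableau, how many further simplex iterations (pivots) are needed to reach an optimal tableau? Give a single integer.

pivot: x3 in, s4 out → z = 774/29
pivot: s5 in, x2 out → z = 153/5
No improving column remains; optimal.

2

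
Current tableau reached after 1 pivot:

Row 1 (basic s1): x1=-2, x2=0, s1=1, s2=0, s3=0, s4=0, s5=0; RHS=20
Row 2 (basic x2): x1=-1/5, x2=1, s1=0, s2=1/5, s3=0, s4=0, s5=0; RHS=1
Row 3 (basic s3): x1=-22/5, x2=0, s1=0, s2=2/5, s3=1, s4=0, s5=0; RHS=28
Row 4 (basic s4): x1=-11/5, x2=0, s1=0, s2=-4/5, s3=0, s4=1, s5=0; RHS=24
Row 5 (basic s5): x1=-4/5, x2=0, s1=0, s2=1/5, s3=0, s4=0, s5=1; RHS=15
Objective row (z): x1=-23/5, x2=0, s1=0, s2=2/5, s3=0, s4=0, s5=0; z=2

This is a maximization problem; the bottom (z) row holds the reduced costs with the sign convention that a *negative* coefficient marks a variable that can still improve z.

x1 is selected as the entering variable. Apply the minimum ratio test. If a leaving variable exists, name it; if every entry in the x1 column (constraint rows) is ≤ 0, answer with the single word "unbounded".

unbounded

x1-column entries: row 1: -2, row 2: -1/5, row 3: -22/5, row 4: -11/5, row 5: -4/5. All ≤ 0, so x1 can increase without bound; the LP is unbounded in this direction.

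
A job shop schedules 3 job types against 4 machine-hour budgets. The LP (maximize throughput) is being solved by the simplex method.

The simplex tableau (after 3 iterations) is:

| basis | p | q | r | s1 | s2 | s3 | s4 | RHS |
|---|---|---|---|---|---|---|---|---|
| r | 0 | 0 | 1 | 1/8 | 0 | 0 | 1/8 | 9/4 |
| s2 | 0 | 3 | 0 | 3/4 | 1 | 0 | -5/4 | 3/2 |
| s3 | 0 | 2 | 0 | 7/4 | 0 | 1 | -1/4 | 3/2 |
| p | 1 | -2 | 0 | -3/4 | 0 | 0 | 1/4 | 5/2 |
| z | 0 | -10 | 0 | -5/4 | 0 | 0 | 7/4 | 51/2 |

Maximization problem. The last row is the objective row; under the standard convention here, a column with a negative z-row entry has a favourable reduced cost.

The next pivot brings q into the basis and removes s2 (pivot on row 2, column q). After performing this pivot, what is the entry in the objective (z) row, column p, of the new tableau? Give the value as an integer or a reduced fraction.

0

Pivot element is row 2, column q: 3.
Normalize row 2: new (row 2, p) = 0/3 = 0.
z-row ← z-row − (-10)·(new row 2): 0 − (-10)·0 = 0.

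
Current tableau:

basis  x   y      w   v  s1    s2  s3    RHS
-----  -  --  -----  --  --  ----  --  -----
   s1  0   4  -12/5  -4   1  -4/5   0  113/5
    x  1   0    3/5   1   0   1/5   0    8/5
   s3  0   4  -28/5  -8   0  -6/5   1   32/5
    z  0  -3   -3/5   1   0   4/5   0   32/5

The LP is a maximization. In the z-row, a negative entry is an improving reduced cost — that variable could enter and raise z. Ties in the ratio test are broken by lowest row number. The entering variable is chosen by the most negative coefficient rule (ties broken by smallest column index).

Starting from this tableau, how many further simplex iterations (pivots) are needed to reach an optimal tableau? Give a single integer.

pivot: y in, s3 out → z = 56/5
pivot: v in, x out → z = 96/5
pivot: w in, v out → z = 24
No improving column remains; optimal.

3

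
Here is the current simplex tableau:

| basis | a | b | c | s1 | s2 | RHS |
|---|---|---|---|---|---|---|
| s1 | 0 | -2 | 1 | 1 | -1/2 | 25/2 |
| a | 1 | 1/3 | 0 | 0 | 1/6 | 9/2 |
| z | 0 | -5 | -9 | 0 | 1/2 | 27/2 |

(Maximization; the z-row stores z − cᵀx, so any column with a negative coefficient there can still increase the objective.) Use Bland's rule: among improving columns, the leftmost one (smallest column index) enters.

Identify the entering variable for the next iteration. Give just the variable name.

Objective-row coefficients: a: 0, b: -5, c: -9, s1: 0, s2: 1/2.
Improving columns: b, c. Bland's rule picks the smallest column index → b.

b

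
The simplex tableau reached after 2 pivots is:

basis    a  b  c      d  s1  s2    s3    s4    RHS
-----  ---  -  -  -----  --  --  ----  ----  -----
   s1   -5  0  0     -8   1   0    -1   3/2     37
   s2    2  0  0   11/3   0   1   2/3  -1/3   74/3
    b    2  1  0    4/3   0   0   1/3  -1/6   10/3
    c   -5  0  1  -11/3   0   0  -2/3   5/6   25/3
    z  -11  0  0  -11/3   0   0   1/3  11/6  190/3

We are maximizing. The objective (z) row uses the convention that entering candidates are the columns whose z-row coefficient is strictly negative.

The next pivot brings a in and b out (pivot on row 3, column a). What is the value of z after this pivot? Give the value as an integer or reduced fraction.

245/3

Minimum ratio for a: (10/3)/2 = 5/3.
z changes by −(z-row coeff of a)·ratio = −(-11)·(5/3) = 55/3.
New z = 190/3 + (55/3) = 245/3.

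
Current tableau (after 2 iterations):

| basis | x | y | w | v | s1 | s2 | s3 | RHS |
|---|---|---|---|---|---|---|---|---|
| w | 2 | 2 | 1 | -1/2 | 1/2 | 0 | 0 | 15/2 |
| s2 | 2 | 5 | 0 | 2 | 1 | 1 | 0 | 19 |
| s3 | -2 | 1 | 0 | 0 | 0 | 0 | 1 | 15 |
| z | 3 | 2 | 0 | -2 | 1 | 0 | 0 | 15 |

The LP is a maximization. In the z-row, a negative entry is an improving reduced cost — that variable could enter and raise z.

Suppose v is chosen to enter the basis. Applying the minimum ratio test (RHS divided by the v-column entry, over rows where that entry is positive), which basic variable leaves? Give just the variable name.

s2

Ratios: row 1 (w): entry -1/2 ≤ 0, skip; row 2 (s2): 19/2 = 19/2; row 3 (s3): entry 0 ≤ 0, skip.
Minimum ratio 19/2 is in the s2 row, so s2 leaves.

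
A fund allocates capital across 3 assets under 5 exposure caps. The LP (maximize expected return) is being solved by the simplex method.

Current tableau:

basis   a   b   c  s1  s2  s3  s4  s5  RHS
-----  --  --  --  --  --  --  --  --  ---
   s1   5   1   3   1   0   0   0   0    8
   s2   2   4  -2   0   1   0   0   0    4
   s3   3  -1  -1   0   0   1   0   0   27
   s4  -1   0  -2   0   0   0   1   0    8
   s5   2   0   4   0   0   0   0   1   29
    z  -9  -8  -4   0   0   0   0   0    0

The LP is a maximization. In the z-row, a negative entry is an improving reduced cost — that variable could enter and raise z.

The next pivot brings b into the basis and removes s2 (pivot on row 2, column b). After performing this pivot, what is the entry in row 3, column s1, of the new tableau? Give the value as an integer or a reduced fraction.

0

Pivot element is row 2, column b: 4.
Normalize row 2: new (row 2, s1) = 0/4 = 0.
row 3 ← row 3 − (-1)·(new row 2): 0 − (-1)·0 = 0.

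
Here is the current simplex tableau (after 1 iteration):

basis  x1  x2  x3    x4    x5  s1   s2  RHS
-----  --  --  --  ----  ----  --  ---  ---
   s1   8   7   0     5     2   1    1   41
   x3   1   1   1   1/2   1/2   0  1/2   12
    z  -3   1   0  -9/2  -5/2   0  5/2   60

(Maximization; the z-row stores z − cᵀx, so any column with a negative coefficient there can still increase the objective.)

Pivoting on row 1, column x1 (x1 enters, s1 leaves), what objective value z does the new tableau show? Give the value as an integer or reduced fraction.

603/8

Minimum ratio for x1: 41/8 = 41/8.
z changes by −(z-row coeff of x1)·ratio = −(-3)·(41/8) = 123/8.
New z = 60 + (123/8) = 603/8.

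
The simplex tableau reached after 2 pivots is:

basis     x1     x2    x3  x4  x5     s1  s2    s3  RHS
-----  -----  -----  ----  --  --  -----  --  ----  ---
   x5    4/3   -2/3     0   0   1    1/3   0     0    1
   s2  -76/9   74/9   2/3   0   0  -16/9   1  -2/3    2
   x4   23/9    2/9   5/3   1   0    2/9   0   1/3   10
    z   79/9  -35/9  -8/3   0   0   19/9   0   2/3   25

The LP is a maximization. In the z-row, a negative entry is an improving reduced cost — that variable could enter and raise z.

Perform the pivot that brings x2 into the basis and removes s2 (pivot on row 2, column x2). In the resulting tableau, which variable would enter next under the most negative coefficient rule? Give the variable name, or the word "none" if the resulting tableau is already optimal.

x3

Pivot element 74/9. New z-row = old z-row − (-35/9)·(row 2/(74/9)).
Updated z-row coefficients: x1: 177/37, x2: 0, x3: -87/37, x4: 0, x5: 0, s1: 47/37, s2: 35/74, s3: 13/37.
The most negative is -87/37 in column x3, so x3 would enter next.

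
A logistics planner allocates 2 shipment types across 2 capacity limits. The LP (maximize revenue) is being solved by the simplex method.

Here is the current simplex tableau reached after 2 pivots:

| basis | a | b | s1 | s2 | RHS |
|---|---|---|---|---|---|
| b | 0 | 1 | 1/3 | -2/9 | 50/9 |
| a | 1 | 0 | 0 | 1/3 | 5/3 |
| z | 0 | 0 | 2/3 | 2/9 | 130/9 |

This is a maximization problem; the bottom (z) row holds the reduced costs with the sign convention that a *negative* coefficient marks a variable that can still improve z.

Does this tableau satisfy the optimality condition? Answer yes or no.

yes

No objective-row coefficient is strictly negative, so no entering variable exists; the tableau is optimal.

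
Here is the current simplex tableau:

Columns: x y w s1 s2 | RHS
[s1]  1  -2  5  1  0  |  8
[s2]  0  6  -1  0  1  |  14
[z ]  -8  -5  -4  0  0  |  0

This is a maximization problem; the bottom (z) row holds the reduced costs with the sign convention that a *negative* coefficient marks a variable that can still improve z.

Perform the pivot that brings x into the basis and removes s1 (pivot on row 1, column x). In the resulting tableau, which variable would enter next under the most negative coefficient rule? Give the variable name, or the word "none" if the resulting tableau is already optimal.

y

Pivot element 1. New z-row = old z-row − (-8)·(row 1/1).
Updated z-row coefficients: x: 0, y: -21, w: 36, s1: 8, s2: 0.
The most negative is -21 in column y, so y would enter next.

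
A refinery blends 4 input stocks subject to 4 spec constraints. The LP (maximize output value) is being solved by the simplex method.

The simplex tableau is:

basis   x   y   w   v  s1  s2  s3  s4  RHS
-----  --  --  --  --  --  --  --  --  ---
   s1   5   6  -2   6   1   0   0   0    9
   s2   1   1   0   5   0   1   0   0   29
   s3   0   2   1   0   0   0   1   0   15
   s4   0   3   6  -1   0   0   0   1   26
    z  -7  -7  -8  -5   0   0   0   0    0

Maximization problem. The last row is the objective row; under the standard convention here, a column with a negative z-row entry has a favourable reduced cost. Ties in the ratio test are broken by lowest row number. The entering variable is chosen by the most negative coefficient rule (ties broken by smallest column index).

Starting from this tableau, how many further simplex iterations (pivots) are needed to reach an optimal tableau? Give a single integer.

2

pivot: w in, s4 out → z = 104/3
pivot: x in, s1 out → z = 297/5
No improving column remains; optimal.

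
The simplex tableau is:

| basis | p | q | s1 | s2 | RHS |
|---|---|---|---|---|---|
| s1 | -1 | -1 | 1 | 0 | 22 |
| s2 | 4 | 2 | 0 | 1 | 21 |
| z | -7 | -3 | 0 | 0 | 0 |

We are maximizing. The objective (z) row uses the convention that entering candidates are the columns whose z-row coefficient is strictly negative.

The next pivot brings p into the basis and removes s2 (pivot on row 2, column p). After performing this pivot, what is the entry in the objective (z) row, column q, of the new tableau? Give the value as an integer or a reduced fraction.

1/2

Pivot element is row 2, column p: 4.
Normalize row 2: new (row 2, q) = 2/4 = 1/2.
z-row ← z-row − (-7)·(new row 2): -3 − (-7)·(1/2) = 1/2.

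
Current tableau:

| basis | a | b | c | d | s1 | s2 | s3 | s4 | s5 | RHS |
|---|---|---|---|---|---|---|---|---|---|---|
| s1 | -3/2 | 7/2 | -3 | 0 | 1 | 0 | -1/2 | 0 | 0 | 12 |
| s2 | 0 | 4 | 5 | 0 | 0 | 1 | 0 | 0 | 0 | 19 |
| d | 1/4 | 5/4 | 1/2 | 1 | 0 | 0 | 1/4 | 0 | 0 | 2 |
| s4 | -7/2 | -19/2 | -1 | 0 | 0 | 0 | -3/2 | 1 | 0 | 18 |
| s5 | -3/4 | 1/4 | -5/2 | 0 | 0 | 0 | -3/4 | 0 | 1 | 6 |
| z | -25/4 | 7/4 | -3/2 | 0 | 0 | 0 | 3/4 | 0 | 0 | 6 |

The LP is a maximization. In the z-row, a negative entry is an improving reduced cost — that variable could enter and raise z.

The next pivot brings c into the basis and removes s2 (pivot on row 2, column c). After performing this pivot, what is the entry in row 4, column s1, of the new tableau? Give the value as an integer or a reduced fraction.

Pivot element is row 2, column c: 5.
Normalize row 2: new (row 2, s1) = 0/5 = 0.
row 4 ← row 4 − (-1)·(new row 2): 0 − (-1)·0 = 0.

0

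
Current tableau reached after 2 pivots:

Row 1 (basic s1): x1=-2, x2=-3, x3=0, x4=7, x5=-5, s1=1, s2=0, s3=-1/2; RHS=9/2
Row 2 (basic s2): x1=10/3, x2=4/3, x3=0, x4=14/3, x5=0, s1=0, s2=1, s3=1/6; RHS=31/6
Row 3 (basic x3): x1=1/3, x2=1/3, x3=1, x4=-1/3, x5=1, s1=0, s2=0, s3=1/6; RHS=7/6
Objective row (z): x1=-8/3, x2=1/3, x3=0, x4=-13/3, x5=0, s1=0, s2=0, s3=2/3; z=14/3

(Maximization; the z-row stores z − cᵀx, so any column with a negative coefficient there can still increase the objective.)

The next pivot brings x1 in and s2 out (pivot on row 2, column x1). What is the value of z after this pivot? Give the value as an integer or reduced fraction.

44/5

Minimum ratio for x1: (31/6)/(10/3) = 31/20.
z changes by −(z-row coeff of x1)·ratio = −(-8/3)·(31/20) = 62/15.
New z = 14/3 + (62/15) = 44/5.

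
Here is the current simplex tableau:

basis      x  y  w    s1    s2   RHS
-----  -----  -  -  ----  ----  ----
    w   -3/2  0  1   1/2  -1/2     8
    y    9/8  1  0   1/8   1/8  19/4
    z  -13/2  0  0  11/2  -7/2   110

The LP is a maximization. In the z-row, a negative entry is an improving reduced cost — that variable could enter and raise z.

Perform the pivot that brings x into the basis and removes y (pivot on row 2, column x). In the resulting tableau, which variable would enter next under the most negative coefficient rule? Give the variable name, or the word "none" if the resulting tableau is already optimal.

Pivot element 9/8. New z-row = old z-row − (-13/2)·(row 2/(9/8)).
Updated z-row coefficients: x: 0, y: 52/9, w: 0, s1: 56/9, s2: -25/9.
The most negative is -25/9 in column s2, so s2 would enter next.

s2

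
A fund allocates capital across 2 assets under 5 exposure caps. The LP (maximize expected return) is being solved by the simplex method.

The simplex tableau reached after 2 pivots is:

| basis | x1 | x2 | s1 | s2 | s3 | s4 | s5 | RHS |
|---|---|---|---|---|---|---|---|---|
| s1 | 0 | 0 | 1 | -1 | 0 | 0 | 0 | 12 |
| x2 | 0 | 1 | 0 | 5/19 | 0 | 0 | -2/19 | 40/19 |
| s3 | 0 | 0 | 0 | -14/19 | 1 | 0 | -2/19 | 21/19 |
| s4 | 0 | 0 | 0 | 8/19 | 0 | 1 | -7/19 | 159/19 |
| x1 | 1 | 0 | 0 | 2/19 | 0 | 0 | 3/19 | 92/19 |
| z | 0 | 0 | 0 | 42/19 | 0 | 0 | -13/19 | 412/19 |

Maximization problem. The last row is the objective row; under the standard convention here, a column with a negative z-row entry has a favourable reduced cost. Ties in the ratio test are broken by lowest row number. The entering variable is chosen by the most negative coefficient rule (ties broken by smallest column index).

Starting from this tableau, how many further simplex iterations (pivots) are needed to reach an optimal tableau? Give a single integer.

1

pivot: s5 in, x1 out → z = 128/3
No improving column remains; optimal.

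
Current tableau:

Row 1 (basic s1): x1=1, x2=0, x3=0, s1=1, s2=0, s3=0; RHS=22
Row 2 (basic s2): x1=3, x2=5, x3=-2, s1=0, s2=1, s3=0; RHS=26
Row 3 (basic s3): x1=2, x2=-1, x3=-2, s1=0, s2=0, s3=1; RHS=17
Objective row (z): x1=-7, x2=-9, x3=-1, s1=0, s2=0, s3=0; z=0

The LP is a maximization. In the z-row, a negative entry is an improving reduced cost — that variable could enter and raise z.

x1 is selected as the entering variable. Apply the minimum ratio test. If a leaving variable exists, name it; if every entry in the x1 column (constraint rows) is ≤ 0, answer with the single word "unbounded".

Ratios: row 1 (s1): 22/1 = 22; row 2 (s2): 26/3 = 26/3; row 3 (s3): 17/2 = 17/2.
Minimum ratio is in the s3 row, so s3 leaves.

s3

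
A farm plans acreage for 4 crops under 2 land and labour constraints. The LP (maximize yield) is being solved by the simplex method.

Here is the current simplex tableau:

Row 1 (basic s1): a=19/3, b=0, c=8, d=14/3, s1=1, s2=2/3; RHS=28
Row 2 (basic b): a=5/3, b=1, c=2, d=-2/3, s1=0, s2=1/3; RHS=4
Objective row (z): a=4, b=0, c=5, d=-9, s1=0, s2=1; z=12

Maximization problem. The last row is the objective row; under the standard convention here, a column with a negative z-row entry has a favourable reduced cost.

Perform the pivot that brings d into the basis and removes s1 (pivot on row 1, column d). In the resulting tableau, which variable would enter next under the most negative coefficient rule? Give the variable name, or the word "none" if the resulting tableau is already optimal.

Pivot element 14/3. New z-row = old z-row − (-9)·(row 1/(14/3)).
Updated z-row coefficients: a: 227/14, b: 0, c: 143/7, d: 0, s1: 27/14, s2: 16/7.
No coefficient is strictly negative; the tableau after this pivot is optimal.

none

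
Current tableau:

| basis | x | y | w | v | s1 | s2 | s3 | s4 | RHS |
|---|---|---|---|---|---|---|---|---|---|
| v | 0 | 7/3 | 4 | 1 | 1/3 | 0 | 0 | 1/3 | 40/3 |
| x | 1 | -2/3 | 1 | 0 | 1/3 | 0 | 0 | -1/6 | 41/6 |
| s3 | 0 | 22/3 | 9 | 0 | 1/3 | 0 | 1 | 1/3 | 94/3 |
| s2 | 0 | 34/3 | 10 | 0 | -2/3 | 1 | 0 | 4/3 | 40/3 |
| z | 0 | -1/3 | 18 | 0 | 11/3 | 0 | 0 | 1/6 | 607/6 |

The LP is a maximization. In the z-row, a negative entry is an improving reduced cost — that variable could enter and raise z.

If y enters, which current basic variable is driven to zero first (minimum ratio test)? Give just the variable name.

Ratios: row 1 (v): (40/3)/(7/3) = 40/7; row 2 (x): entry -2/3 ≤ 0, skip; row 3 (s3): (94/3)/(22/3) = 47/11; row 4 (s2): (40/3)/(34/3) = 20/17.
Minimum ratio 20/17 is in the s2 row, so s2 leaves.

s2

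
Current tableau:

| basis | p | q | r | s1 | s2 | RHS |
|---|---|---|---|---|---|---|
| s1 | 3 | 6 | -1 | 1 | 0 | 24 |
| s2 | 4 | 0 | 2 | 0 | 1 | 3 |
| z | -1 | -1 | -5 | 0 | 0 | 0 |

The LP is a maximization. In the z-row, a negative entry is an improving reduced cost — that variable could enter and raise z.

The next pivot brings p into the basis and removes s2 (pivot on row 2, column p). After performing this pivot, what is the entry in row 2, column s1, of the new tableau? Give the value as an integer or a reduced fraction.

0

Pivot element is row 2, column p: 4.
Normalize row 2: new (row 2, s1) = 0/4 = 0.
Row 2 is the pivot row, so the entry is 0.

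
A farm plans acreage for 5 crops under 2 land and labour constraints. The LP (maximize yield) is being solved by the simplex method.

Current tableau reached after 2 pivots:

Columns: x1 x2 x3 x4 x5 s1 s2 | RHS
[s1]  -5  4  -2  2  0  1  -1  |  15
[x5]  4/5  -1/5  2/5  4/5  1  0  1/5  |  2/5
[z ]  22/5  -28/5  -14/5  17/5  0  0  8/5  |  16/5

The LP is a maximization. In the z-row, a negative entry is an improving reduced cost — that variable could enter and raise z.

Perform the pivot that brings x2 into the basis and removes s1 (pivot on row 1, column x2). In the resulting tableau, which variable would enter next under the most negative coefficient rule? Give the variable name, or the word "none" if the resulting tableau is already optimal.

Pivot element 4. New z-row = old z-row − (-28/5)·(row 1/4).
Updated z-row coefficients: x1: -13/5, x2: 0, x3: -28/5, x4: 31/5, x5: 0, s1: 7/5, s2: 1/5.
The most negative is -28/5 in column x3, so x3 would enter next.

x3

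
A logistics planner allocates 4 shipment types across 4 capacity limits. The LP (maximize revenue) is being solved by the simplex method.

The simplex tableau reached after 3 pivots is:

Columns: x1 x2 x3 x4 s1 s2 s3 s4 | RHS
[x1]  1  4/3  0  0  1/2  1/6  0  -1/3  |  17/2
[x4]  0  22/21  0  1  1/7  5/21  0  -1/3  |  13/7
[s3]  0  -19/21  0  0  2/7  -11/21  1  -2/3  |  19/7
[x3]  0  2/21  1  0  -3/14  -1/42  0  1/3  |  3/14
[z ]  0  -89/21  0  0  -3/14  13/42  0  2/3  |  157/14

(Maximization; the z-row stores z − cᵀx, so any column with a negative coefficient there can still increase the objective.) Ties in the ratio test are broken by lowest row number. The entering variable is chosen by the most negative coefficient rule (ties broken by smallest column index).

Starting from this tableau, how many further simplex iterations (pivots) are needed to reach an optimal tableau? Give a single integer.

3

pivot: x2 in, x4 out → z = 206/11
pivot: s4 in, x3 out → z = 301/16
pivot: s1 in, x1 out → z = 119/6
No improving column remains; optimal.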